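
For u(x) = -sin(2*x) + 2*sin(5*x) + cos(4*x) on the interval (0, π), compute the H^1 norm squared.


||u||_{H^1(0,π)}^2 = 680/9 + 63*π

u'(x) = -4*sin(4*x) - 2*cos(2*x) + 10*cos(5*x).
Expand u² and (u')² and integrate term by term on (0, π), using: for integers n ≥ 1, ∫_0^π sin²(nx) dx = ∫_0^π cos²(nx) dx = π/2; for n ≠ n', ∫_0^π sin(nx)sin(n'x) dx = ∫_0^π cos(nx)cos(n'x) dx = 0; and by product-to-sum, ∫_0^π sin(nx)cos(n'x) dx = ½∫_0^π [sin((n+n')x) + sin((n−n')x)] dx, which is 0 when n+n' is even and 2n/(n²−n'²) when n+n' is odd (it need not vanish on (0, π)).
  u² squared terms: (-1)²·∫sin(2x)² dx = 1·π/2 = π/2;  (2)²·∫sin(5x)² dx = 4·π/2 = 2*π;  (1)²·∫cos(4x)² dx = 1·π/2 = π/2.
  u² cross terms: 2·(-1)·(2)·∫sin(2x)·sin(5x) dx = -4·(0) = 0;  2·(-1)·(1)·∫sin(2x)·cos(4x) dx = -2·(0) = 0;  2·(2)·(1)·∫sin(5x)·cos(4x) dx = 4·(10/9) = 40/9.
  So ∫_0^π u² dx = π/2 + 2*π + π/2 + 0 + 0 + 40/9 = 40/9 + 3*π.
  (u')² squared terms: (-4)²·∫sin(4x)² dx = 16·π/2 = 8*π;  (-2)²·∫cos(2x)² dx = 4·π/2 = 2*π;  (10)²·∫cos(5x)² dx = 100·π/2 = 50*π.
  (u')² cross terms: 2·(-4)·(-2)·∫sin(4x)·cos(2x) dx = 16·(0) = 0;  2·(-4)·(10)·∫sin(4x)·cos(5x) dx = -80·(-8/9) = 640/9;  2·(-2)·(10)·∫cos(2x)·cos(5x) dx = -40·(0) = 0.
  So ∫_0^π (u')² dx = 8*π + 2*π + 50*π + 0 + 640/9 + 0 = 640/9 + 60*π.
||u||_{H^1}^2 = (40/9 + 3*π) + (640/9 + 60*π) = 680/9 + 63*π.


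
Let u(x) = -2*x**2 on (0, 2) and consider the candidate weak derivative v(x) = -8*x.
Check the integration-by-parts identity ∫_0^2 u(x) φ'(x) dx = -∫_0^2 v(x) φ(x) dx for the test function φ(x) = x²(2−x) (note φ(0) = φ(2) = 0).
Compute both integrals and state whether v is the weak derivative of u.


LHS = 32/5, RHS = 64/5. No, v is not the weak derivative of u.

u(x) = -2*x**2, classical derivative u'(x) = -4*x.
φ(x) = x²(2−x), so φ'(x) = x*(4 - 3*x).
Note φ(0) = φ(2) = 0, so the boundary term u·φ vanishes.
LHS = ∫_0^2 u(x) φ'(x) dx = ∫_0^2 (6*x^4 - 8*x^3) dx. Term by term:
  ∫_0^2 6*x^4 dx = 192/5;  ∫_0^2 -8*x^3 dx = -32.
Sum: 192/5 − 32 = 32/5.
So LHS = 32/5.
∫_0^2 v(x) φ(x) dx = ∫_0^2 (8*x^4 - 16*x^3) dx. Term by term:
  ∫_0^2 8*x^4 dx = 256/5;  ∫_0^2 -16*x^3 dx = -64.
Sum: 256/5 − 64 = -64/5.
So RHS = -∫_0^2 v(x) φ(x) dx = 64/5.
LHS − RHS = -32/5 ≠ 0, so the identity fails.
(For a valid weak derivative the identity must hold for EVERY test function, in particular this one. The failure shows v is NOT the weak derivative of u.)
Correct weak derivative would be u'(x) = -4*x.


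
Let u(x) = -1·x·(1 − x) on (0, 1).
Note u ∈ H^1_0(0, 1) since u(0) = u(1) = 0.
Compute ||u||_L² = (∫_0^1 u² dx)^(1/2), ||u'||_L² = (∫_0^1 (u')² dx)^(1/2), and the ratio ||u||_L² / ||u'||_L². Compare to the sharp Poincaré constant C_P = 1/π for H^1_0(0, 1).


||u||_L² / ||u'||_L² = sqrt(10)/10 < C_P = 1/π.

u(x) = -1·x·(1 − x), so u'(x) = 2*x - 1.
u(x) = -1·x·(1 − x) vanishes at x = 0 and x = 1, so u ∈ H^1_0(0, 1). Differentiate via the product rule and integrate the resulting polynomials term by term.
  ∫_0^1 u² dx = ∫_0^1 (x^4 - 2*x^3 + x^2) dx. Term by term:
    ∫_0^1 x^4 dx = 1/5;  ∫_0^1 -2*x^3 dx = -1/2;  ∫_0^1 x^2 dx = 1/3.
  Sum: 1/5 − 1/2 + 1/3 = 1/30.
  ∫_0^1 (u')² dx = ∫_0^1 (4*x^2 - 4*x + 1) dx. Term by term:
    ∫_0^1 4*x^2 dx = 4/3;  ∫_0^1 -4*x dx = -2;  ∫_0^1 1 dx = 1.
  Sum: 4/3 − 2 + 1 = 1/3.
∫_0^1 u² dx = 1/30, so ||u||_L² = sqrt(30)/30.
∫_0^1 (u')² dx = 1/3, so ||u'||_L² = sqrt(3)/3.
Ratio ||u||_L² / ||u'||_L² = sqrt(10)/10.
Sharp Poincaré constant on H^1_0(0, 1) is C_P = L/π = 1/π, achieved by sin(π·x).
A polynomial bump cannot attain the sharp Poincaré constant (only the first sine eigenfunction does), so the ratio is strictly less than C_P, consistent with ||u||_L² ≤ C_P ||u'||_L².


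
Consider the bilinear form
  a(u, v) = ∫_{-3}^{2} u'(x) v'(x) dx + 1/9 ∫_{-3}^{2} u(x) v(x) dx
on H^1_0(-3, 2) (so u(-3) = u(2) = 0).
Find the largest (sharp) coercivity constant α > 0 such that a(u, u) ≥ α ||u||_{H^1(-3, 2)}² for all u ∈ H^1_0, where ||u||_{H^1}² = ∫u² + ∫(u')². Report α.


α = (25/9 + π^2)/(π^2 + 25)

Coercivity of a(·,·) on H^1_0(-3, 2) means a(u, u) ≥ α ||u||_{H^1}² for every u ∈ H^1_0.
The interval has length L = 5, and Poincaré/coercivity depend only on L. Here a(u, u) = ∫(u')² + (1/9)·∫u².
Here 0 < c = 1/9 < 1. The condition a(u,u) ≥ α||u||_{H^1}² reads (1−α)∫(u')² ≥ (α−c)∫u². Any admissible α is ≤ 1 (rapidly oscillating u have ∫u²/∫(u')² → 0), and α = 1 would force 0 ≥ (1−c)∫u², impossible since c < 1; so 1−α > 0. By the sharp Poincaré inequality on H^1_0 of an interval of length L, ∫(u')² ≥ (π/L)²∫u² with equality for the first sine mode sin(π(x−x₀)/L) (x₀ the left endpoint), so the inequality holds for all u iff (1−α)(π/L)² ≥ α − c, i.e. α ≤ ((π/L)² + c)/((π/L)² + 1) = (1 + c(L/π)²)/(1 + (L/π)²). With (π/L)² = π^2/25 and c = 1/9, the largest admissible constant is α = ((π/L)² + c)/((π/L)² + 1).
Simplifying, α = (25/9 + π^2)/(π^2 + 25).


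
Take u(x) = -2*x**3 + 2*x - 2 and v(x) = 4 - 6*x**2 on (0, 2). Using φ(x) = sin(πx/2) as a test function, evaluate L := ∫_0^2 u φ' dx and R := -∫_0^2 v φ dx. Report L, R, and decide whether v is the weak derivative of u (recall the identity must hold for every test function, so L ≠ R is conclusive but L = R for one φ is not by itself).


LHS = -192/π^3 + 40/π, RHS = -192/π^3 + 32/π. No, v is not the weak derivative of u.

u(x) = -2*x**3 + 2*x - 2, classical derivative u'(x) = 2 - 6*x**2.
φ(x) = sin(πx/2), so φ'(x) = π*cos(π*x/2)/2.
Note φ(0) = φ(2) = 0, so the boundary term u·φ vanishes.
LHS = ∫_0^2 u(x) φ'(x) dx = ∫_0^2 (-π*x^3*cos(π*x/2) + π*x*cos(π*x/2) - π*cos(π*x/2)) dx. Term by term:
  ∫_0^2 -π*cos(π*x/2) dx = 0;  ∫_0^2 π*x*cos(π*x/2) dx = -8/π;  ∫_0^2 -π*x^3*cos(π*x/2) dx = -192/π^3 + 48/π.
Sum: 0 − 8/π + -192/π^3 + 48/π = -192/π^3 + 40/π.
So LHS = -192/π^3 + 40/π.
∫_0^2 v(x) φ(x) dx = ∫_0^2 (-6*x^2*sin(π*x/2) + 4*sin(π*x/2)) dx. Term by term:
  ∫_0^2 4*sin(π*x/2) dx = 16/π;  ∫_0^2 -6*x^2*sin(π*x/2) dx = -48/π + 192/π^3.
Sum: 16/π + -48/π + 192/π^3 = -32/π + 192/π^3.
So RHS = -∫_0^2 v(x) φ(x) dx = -192/π^3 + 32/π.
LHS − RHS = 8/π ≠ 0, so the identity fails.
(For a valid weak derivative the identity must hold for EVERY test function, in particular this one. The failure shows v is NOT the weak derivative of u.)
Correct weak derivative would be u'(x) = 2 - 6*x**2.


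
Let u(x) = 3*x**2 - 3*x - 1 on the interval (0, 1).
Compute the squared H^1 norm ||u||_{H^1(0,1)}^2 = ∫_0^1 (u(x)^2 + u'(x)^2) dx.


||u||_{H^1}^2 = 53/10

The H^1 norm (squared) on an interval (0, L) is
  ||u||_{H^1}^2 = ∫_0^L u(x)^2 dx + ∫_0^L u'(x)^2 dx.
Compute u'(x) = 6*x - 3.
Then u(x)^2 = 9*x**4 - 18*x**3 + 3*x**2 + 6*x + 1 and u'(x)^2 = 36*x**2 - 36*x + 9.
Integrate each monomial from 0 to 1 using ∫_0^1 c·x^n dx = c·1^(n+1)/(n+1):
  ∫_0^1 u(x)^2 dx = ∫_0^1 (9*x^4 - 18*x^3 + 3*x^2 + 6*x + 1) dx. Term by term:
    ∫_0^1 9*x^4 dx = 9/5;  ∫_0^1 -18*x^3 dx = -9/2;  ∫_0^1 3*x^2 dx = 1;
    ∫_0^1 6*x dx = 3;  ∫_0^1 1 dx = 1.
  Sum: 9/5 − 9/2 + 1 + 3 + 1 = 23/10.
  ∫_0^1 u'(x)^2 dx = ∫_0^1 (36*x^2 - 36*x + 9) dx. Term by term:
    ∫_0^1 36*x^2 dx = 12;  ∫_0^1 -36*x dx = -18;  ∫_0^1 9 dx = 9.
  Sum: 12 − 18 + 9 = 3.
Adding: ||u||_{H^1}^2 = 23/10 + 3 = 53/10.


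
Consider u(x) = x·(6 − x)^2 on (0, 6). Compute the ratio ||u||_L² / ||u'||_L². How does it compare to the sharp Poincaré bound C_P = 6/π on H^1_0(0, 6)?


||u||_L² / ||u'||_L² = 3*sqrt(14)/7 < C_P = 6/π.

u(x) = x·(6 − x)^2, so u'(x) = 3*(x - 6)*(x - 2).
u(x) = x·(6 − x)^2 vanishes at x = 0 and x = 6, so u ∈ H^1_0(0, 6). Differentiate via the product rule and integrate the resulting polynomials term by term.
  ∫_0^6 u² dx = ∫_0^6 (x^6 - 24*x^5 + 216*x^4 - 864*x^3 + 1296*x^2) dx. Term by term:
    ∫_0^6 x^6 dx = 279936/7;  ∫_0^6 -24*x^5 dx = -186624;  ∫_0^6 216*x^4 dx = 1679616/5;
    ∫_0^6 -864*x^3 dx = -279936;  ∫_0^6 1296*x^2 dx = 93312.
  Sum: 279936/7 − 186624 + 1679616/5 − 279936 + 93312 = 93312/35.
  ∫_0^6 (u')² dx = ∫_0^6 (9*x^4 - 144*x^3 + 792*x^2 - 1728*x + 1296) dx. Term by term:
    ∫_0^6 9*x^4 dx = 69984/5;  ∫_0^6 -144*x^3 dx = -46656;  ∫_0^6 792*x^2 dx = 57024;
    ∫_0^6 -1728*x dx = -31104;  ∫_0^6 1296 dx = 7776.
  Sum: 69984/5 − 46656 + 57024 − 31104 + 7776 = 5184/5.
∫_0^6 u² dx = 93312/35, so ||u||_L² = 216*sqrt(70)/35.
∫_0^6 (u')² dx = 5184/5, so ||u'||_L² = 72*sqrt(5)/5.
Ratio ||u||_L² / ||u'||_L² = 3*sqrt(14)/7.
Sharp Poincaré constant on H^1_0(0, 6) is C_P = L/π = 6/π, achieved by sin(π/6·x).
A polynomial bump cannot attain the sharp Poincaré constant (only the first sine eigenfunction does), so the ratio is strictly less than C_P, consistent with ||u||_L² ≤ C_P ||u'||_L².


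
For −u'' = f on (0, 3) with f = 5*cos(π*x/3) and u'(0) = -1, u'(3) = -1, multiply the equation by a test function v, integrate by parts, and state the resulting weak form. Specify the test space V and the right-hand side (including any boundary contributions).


V = H^1(0, 3) (v unrestricted at boundary; u is determined up to an additive constant); weak form: ∫_0^3 u'v' dx = ∫_0^3 (5*cos(π*x/3)) v dx − v(3) + v(0) for all v ∈ V.

Multiply both sides by a test function v and integrate from 0 to 3:
  ∫_0^3 −u''(x) v(x) dx = ∫_0^3 f(x) v(x) dx.
Integrate the LHS by parts once:
  ∫_0^3 −u'' v dx = −[u'(x) v(x)]_0^3 + ∫_0^3 u'(x) v'(x) dx.
Thus ∫_0^3 u'(x) v'(x) dx = ∫_0^3 f(x) v(x) dx + [u'(x) v(x)]_0^3.
Choose V so that boundary terms are either known or forced to vanish.
u has inhomogeneous Neumann u'(0) = -1, u'(3) = -1. [u' v]_0^3 = (-1)·v(3) − (-1)·v(0) = − v(3) + v(0). Take V = H^1(0, 3); boundary term becomes part of RHS.
Weak formulation: find u (satisfying any essential BC) such that ∫_0^3 u'(x) v'(x) dx = ∫_0^3 f v dx − v(3) + v(0) for all v ∈ V (Neumann data are natural BCs: they enter the RHS as boundary terms).
Substituting f(x) = 5*cos(π*x/3), the right-hand side is ∫_0^3 (5*cos(π*x/3)) v dx − v(3) + v(0).
Compatibility check (pure Neumann): taking v ≡ 1 ∈ V gives 0 = ∫_0^3 f dx + (-1) − (-1), i.e. ∫_0^3 f dx must equal u'(0) − u'(3) = 0. Indeed ∫_0^3 (5*cos(π*x/3)) dx = 0, so the data are compatible. The solution is then unique only up to an additive constant (fix it e.g. by requiring ∫_0^3 u dx = 0).


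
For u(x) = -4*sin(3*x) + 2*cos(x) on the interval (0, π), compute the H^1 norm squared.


||u||_{H^1(0,π)}^2 = 84*π

u'(x) = -2*sin(x) - 12*cos(3*x).
Expand u² and (u')² and integrate term by term on (0, π), using: for integers n ≥ 1, ∫_0^π sin²(nx) dx = ∫_0^π cos²(nx) dx = π/2; for n ≠ n', ∫_0^π sin(nx)sin(n'x) dx = ∫_0^π cos(nx)cos(n'x) dx = 0; and by product-to-sum, ∫_0^π sin(nx)cos(n'x) dx = ½∫_0^π [sin((n+n')x) + sin((n−n')x)] dx, which is 0 when n+n' is even and 2n/(n²−n'²) when n+n' is odd (it need not vanish on (0, π)).
  u² squared terms: (-4)²·∫sin(3x)² dx = 16·π/2 = 8*π;  (2)²·∫cos(x)² dx = 4·π/2 = 2*π.
  u² cross terms: 2·(-4)·(2)·∫sin(3x)·cos(x) dx = -16·(0) = 0.
  So ∫_0^π u² dx = 8*π + 2*π + 0 = 10*π.
  (u')² squared terms: (-12)²·∫cos(3x)² dx = 144·π/2 = 72*π;  (-2)²·∫sin(x)² dx = 4·π/2 = 2*π.
  (u')² cross terms: 2·(-12)·(-2)·∫cos(3x)·sin(x) dx = 48·(0) = 0.
  So ∫_0^π (u')² dx = 72*π + 2*π + 0 = 74*π.
||u||_{H^1}^2 = (10*π) + (74*π) = 84*π.


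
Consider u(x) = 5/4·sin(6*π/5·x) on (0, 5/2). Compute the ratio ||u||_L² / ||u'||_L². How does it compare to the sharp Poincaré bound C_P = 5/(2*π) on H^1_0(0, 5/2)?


||u||_L² / ||u'||_L² = 5/(6*π) < C_P = 5/(2*π).

u(x) = 5/4·sin(6*π/5·x), so u'(x) = 3*π*cos(6*π*x/5)/2.
Writing u(x) = A·sin(kπx/L) with A = 5/4 and k = 3, use ∫_0^L sin²(kπx/L) dx = L/2 and ∫_0^L cos²(kπx/L) dx = L/2.
u² = 25/16·sin²(6*π/5·x) and (u')² = 9*π^2/4·cos²(6*π/5·x), and each of sin², cos² integrates to L/2 = 5/4 over (0, 5/2).
∫_0^5/2 u² dx = 125/64, so ||u||_L² = 5*sqrt(5)/8.
∫_0^5/2 (u')² dx = 45*π^2/16, so ||u'||_L² = 3*sqrt(5)*π/4.
Ratio ||u||_L² / ||u'||_L² = 5/(6*π).
Sharp Poincaré constant on H^1_0(0, 5/2) is C_P = L/π = 5/(2*π), achieved by sin(2*π/5·x).
This is the k = 3 harmonic; the ratio L/(kπ) is strictly less than C_P = L/π, consistent with the sharp inequality ||u||_L² ≤ C_P ||u'||_L².


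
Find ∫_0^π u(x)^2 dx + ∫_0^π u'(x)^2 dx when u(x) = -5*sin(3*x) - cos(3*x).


||u||_{H^1(0,π)}^2 = 130*π

u'(x) = 3*sin(3*x) - 15*cos(3*x).
Expand u² and (u')² and integrate term by term on (0, π), using: for integers n ≥ 1, ∫_0^π sin²(nx) dx = ∫_0^π cos²(nx) dx = π/2; for n ≠ n', ∫_0^π sin(nx)sin(n'x) dx = ∫_0^π cos(nx)cos(n'x) dx = 0; and by product-to-sum, ∫_0^π sin(nx)cos(n'x) dx = ½∫_0^π [sin((n+n')x) + sin((n−n')x)] dx, which is 0 when n+n' is even and 2n/(n²−n'²) when n+n' is odd (it need not vanish on (0, π)).
  u² squared terms: (-1)²·∫cos(3x)² dx = 1·π/2 = π/2;  (-5)²·∫sin(3x)² dx = 25·π/2 = 25*π/2.
  u² cross terms: 2·(-1)·(-5)·∫cos(3x)·sin(3x) dx = 10·(0) = 0.
  So ∫_0^π u² dx = π/2 + 25*π/2 + 0 = 13*π.
  (u')² squared terms: (-15)²·∫cos(3x)² dx = 225·π/2 = 225*π/2;  (3)²·∫sin(3x)² dx = 9·π/2 = 9*π/2.
  (u')² cross terms: 2·(-15)·(3)·∫cos(3x)·sin(3x) dx = -90·(0) = 0.
  So ∫_0^π (u')² dx = 225*π/2 + 9*π/2 + 0 = 117*π.
||u||_{H^1}^2 = (13*π) + (117*π) = 130*π.


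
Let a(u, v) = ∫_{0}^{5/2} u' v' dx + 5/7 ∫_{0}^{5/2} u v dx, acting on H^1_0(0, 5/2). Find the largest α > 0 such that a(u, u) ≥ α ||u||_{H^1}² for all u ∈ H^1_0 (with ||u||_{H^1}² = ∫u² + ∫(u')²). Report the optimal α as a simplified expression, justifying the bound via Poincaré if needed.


α = (125 + 28*π^2)/(7*(25 + 4*π^2))

Coercivity of a(·,·) on H^1_0(0, 5/2) means a(u, u) ≥ α ||u||_{H^1}² for every u ∈ H^1_0.
The interval has length L = 5/2, and Poincaré/coercivity depend only on L. Here a(u, u) = ∫(u')² + (5/7)·∫u².
Here 0 < c = 5/7 < 1. The condition a(u,u) ≥ α||u||_{H^1}² reads (1−α)∫(u')² ≥ (α−c)∫u². Any admissible α is ≤ 1 (rapidly oscillating u have ∫u²/∫(u')² → 0), and α = 1 would force 0 ≥ (1−c)∫u², impossible since c < 1; so 1−α > 0. By the sharp Poincaré inequality on H^1_0 of an interval of length L, ∫(u')² ≥ (π/L)²∫u² with equality for the first sine mode sin(π(x−x₀)/L) (x₀ the left endpoint), so the inequality holds for all u iff (1−α)(π/L)² ≥ α − c, i.e. α ≤ ((π/L)² + c)/((π/L)² + 1) = (1 + c(L/π)²)/(1 + (L/π)²). With (π/L)² = 4*π^2/25 and c = 5/7, the largest admissible constant is α = ((π/L)² + c)/((π/L)² + 1).
Simplifying, α = (125 + 28*π^2)/(7*(25 + 4*π^2)).


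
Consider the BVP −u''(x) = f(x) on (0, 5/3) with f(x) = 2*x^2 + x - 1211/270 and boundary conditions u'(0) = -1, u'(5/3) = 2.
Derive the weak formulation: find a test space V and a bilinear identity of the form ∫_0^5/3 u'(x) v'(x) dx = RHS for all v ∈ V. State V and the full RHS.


V = H^1(0, 5/3) (v unrestricted at boundary; u is determined up to an additive constant); weak form: ∫_0^5/3 u'v' dx = ∫_0^5/3 (2*x^2 + x - 1211/270) v dx + 2·v(5/3) + v(0) for all v ∈ V.

Multiply both sides by a test function v and integrate from 0 to 5/3:
  ∫_0^5/3 −u''(x) v(x) dx = ∫_0^5/3 f(x) v(x) dx.
Integrate the LHS by parts once:
  ∫_0^5/3 −u'' v dx = −[u'(x) v(x)]_0^5/3 + ∫_0^5/3 u'(x) v'(x) dx.
Thus ∫_0^5/3 u'(x) v'(x) dx = ∫_0^5/3 f(x) v(x) dx + [u'(x) v(x)]_0^5/3.
Choose V so that boundary terms are either known or forced to vanish.
u has inhomogeneous Neumann u'(0) = -1, u'(5/3) = 2. [u' v]_0^5/3 = (2)·v(5/3) − (-1)·v(0) = 2·v(5/3) + v(0). Take V = H^1(0, 5/3); boundary term becomes part of RHS.
Weak formulation: find u (satisfying any essential BC) such that ∫_0^5/3 u'(x) v'(x) dx = ∫_0^5/3 f v dx + 2·v(5/3) + v(0) for all v ∈ V (Neumann data are natural BCs: they enter the RHS as boundary terms).
Substituting f(x) = 2*x^2 + x - 1211/270, the right-hand side is ∫_0^5/3 (2*x^2 + x - 1211/270) v dx + 2·v(5/3) + v(0).
Compatibility check (pure Neumann): taking v ≡ 1 ∈ V gives 0 = ∫_0^5/3 f dx + (2) − (-1), i.e. ∫_0^5/3 f dx must equal u'(0) − u'(5/3) = -3. Indeed ∫_0^5/3 (2*x^2 + x - 1211/270) dx = -3, so the data are compatible. The solution is then unique only up to an additive constant (fix it e.g. by requiring ∫_0^5/3 u dx = 0).


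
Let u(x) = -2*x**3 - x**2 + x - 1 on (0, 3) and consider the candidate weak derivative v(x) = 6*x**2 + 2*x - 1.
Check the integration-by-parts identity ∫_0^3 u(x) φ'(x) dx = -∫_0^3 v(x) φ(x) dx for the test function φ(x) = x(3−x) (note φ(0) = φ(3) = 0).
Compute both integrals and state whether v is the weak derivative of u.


LHS = 819/10, RHS = -819/10. No, v is not the weak derivative of u.

u(x) = -2*x**3 - x**2 + x - 1, classical derivative u'(x) = -6*x**2 - 2*x + 1.
φ(x) = x(3−x), so φ'(x) = 3 - 2*x.
Note φ(0) = φ(3) = 0, so the boundary term u·φ vanishes.
LHS = ∫_0^3 u(x) φ'(x) dx = ∫_0^3 (4*x^4 - 4*x^3 - 5*x^2 + 5*x - 3) dx. Term by term:
  ∫_0^3 4*x^4 dx = 972/5;  ∫_0^3 -4*x^3 dx = -81;  ∫_0^3 -5*x^2 dx = -45;
  ∫_0^3 5*x dx = 45/2;  ∫_0^3 -3 dx = -9.
Sum: 972/5 − 81 − 45 + 45/2 − 9 = 819/10.
So LHS = 819/10.
∫_0^3 v(x) φ(x) dx = ∫_0^3 (-6*x^4 + 16*x^3 + 7*x^2 - 3*x) dx. Term by term:
  ∫_0^3 -6*x^4 dx = -1458/5;  ∫_0^3 16*x^3 dx = 324;  ∫_0^3 7*x^2 dx = 63;
  ∫_0^3 -3*x dx = -27/2.
Sum: -1458/5 + 324 + 63 − 27/2 = 819/10.
So RHS = -∫_0^3 v(x) φ(x) dx = -819/10.
LHS − RHS = 819/5 ≠ 0, so the identity fails.
(For a valid weak derivative the identity must hold for EVERY test function, in particular this one. The failure shows v is NOT the weak derivative of u.)
Correct weak derivative would be u'(x) = -6*x**2 - 2*x + 1.


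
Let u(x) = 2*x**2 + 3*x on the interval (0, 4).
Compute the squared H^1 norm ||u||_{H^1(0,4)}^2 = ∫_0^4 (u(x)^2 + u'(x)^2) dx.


||u||_{H^1}^2 = 35228/15

The H^1 norm (squared) on an interval (0, L) is
  ||u||_{H^1}^2 = ∫_0^L u(x)^2 dx + ∫_0^L u'(x)^2 dx.
Compute u'(x) = 4*x + 3.
Then u(x)^2 = 4*x**4 + 12*x**3 + 9*x**2 and u'(x)^2 = 16*x**2 + 24*x + 9.
Integrate each monomial from 0 to 4 using ∫_0^4 c·x^n dx = c·4^(n+1)/(n+1):
  ∫_0^4 u(x)^2 dx = ∫_0^4 (4*x^4 + 12*x^3 + 9*x^2) dx. Term by term:
    ∫_0^4 4*x^4 dx = 4096/5;  ∫_0^4 12*x^3 dx = 768;  ∫_0^4 9*x^2 dx = 192.
  Sum: 4096/5 + 768 + 192 = 8896/5.
  ∫_0^4 u'(x)^2 dx = ∫_0^4 (16*x^2 + 24*x + 9) dx. Term by term:
    ∫_0^4 16*x^2 dx = 1024/3;  ∫_0^4 24*x dx = 192;  ∫_0^4 9 dx = 36.
  Sum: 1024/3 + 192 + 36 = 1708/3.
Adding: ||u||_{H^1}^2 = 8896/5 + 1708/3 = 35228/15.


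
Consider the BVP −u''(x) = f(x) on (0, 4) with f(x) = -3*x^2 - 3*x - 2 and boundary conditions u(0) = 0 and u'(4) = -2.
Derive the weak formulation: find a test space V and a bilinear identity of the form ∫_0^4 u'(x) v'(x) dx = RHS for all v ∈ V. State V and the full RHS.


V = {v ∈ H^1(0, 4) : v(0) = 0} (test functions vanish at x = 0 where u is specified); weak form: ∫_0^4 u'v' dx = ∫_0^4 (-3*x^2 - 3*x - 2) v dx − 2·v(4) for all v ∈ V.

Multiply both sides by a test function v and integrate from 0 to 4:
  ∫_0^4 −u''(x) v(x) dx = ∫_0^4 f(x) v(x) dx.
Integrate the LHS by parts once:
  ∫_0^4 −u'' v dx = −[u'(x) v(x)]_0^4 + ∫_0^4 u'(x) v'(x) dx.
Thus ∫_0^4 u'(x) v'(x) dx = ∫_0^4 f(x) v(x) dx + [u'(x) v(x)]_0^4.
Choose V so that boundary terms are either known or forced to vanish.
Mixed BC: u(0) = 0 (Dirichlet) and u'(4) = -2 (Neumann). Define V = {v ∈ H^1(0, 4) : v(0) = 0}. Then [u' v]_0^4 = u'(4)·v(4) − u'(0)·0 = − 2·v(4).
Weak formulation: find u (satisfying any essential BC) such that ∫_0^4 u'(x) v'(x) dx = ∫_0^4 f v dx − 2·v(4) for all v ∈ V (Dirichlet at 0 absorbed into V; Neumann datum at x = 4 contributes the boundary term).
Substituting f(x) = -3*x^2 - 3*x - 2, the right-hand side is ∫_0^4 (-3*x^2 - 3*x - 2) v dx − 2·v(4).


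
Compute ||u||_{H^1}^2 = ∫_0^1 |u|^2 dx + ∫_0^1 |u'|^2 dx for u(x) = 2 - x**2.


||u||_{H^1}^2 = 21/5

The H^1 norm (squared) on an interval (0, L) is
  ||u||_{H^1}^2 = ∫_0^L u(x)^2 dx + ∫_0^L u'(x)^2 dx.
Compute u'(x) = -2*x.
Then u(x)^2 = x**4 - 4*x**2 + 4 and u'(x)^2 = 4*x**2.
Integrate each monomial from 0 to 1 using ∫_0^1 c·x^n dx = c·1^(n+1)/(n+1):
  ∫_0^1 u(x)^2 dx = ∫_0^1 (x^4 - 4*x^2 + 4) dx. Term by term:
    ∫_0^1 x^4 dx = 1/5;  ∫_0^1 -4*x^2 dx = -4/3;  ∫_0^1 4 dx = 4.
  Sum: 1/5 − 4/3 + 4 = 43/15.
  ∫_0^1 u'(x)^2 dx = ∫_0^1 (4*x^2) dx. Term by term:
    ∫_0^1 4*x^2 dx = 4/3.
Adding: ||u||_{H^1}^2 = 43/15 + 4/3 = 21/5.


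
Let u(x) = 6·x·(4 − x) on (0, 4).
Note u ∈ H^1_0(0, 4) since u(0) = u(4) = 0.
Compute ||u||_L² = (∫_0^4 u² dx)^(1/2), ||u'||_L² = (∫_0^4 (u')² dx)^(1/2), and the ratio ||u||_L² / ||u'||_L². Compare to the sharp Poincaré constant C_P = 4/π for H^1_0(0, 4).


||u||_L² / ||u'||_L² = 2*sqrt(10)/5 < C_P = 4/π.

u(x) = 6·x·(4 − x), so u'(x) = 24 - 12*x.
u(x) = 6·x·(4 − x) vanishes at x = 0 and x = 4, so u ∈ H^1_0(0, 4). Differentiate via the product rule and integrate the resulting polynomials term by term.
  ∫_0^4 u² dx = ∫_0^4 (36*x^4 - 288*x^3 + 576*x^2) dx. Term by term:
    ∫_0^4 36*x^4 dx = 36864/5;  ∫_0^4 -288*x^3 dx = -18432;  ∫_0^4 576*x^2 dx = 12288.
  Sum: 36864/5 − 18432 + 12288 = 6144/5.
  ∫_0^4 (u')² dx = ∫_0^4 (144*x^2 - 576*x + 576) dx. Term by term:
    ∫_0^4 144*x^2 dx = 3072;  ∫_0^4 -576*x dx = -4608;  ∫_0^4 576 dx = 2304.
  Sum: 3072 − 4608 + 2304 = 768.
∫_0^4 u² dx = 6144/5, so ||u||_L² = 32*sqrt(30)/5.
∫_0^4 (u')² dx = 768, so ||u'||_L² = 16*sqrt(3).
Ratio ||u||_L² / ||u'||_L² = 2*sqrt(10)/5.
Sharp Poincaré constant on H^1_0(0, 4) is C_P = L/π = 4/π, achieved by sin(π/4·x).
A polynomial bump cannot attain the sharp Poincaré constant (only the first sine eigenfunction does), so the ratio is strictly less than C_P, consistent with ||u||_L² ≤ C_P ||u'||_L².


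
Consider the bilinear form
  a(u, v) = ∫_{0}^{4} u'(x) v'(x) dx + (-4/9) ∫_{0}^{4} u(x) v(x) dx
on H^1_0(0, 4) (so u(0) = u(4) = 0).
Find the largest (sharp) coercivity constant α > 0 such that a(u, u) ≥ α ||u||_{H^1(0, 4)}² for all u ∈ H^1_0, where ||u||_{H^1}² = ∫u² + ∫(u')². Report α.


α = (-64/9 + π^2)/(π^2 + 16)

Coercivity of a(·,·) on H^1_0(0, 4) means a(u, u) ≥ α ||u||_{H^1}² for every u ∈ H^1_0.
The interval has length L = 4, and Poincaré/coercivity depend only on L. Here a(u, u) = ∫(u')² + (-4/9)·∫u².
Here c = -4/9 < 0 with |c| < (π/L)² = π^2/16, so coercivity still holds. The condition a(u,u) ≥ α||u||_{H^1}² reads (1−α)∫(u')² ≥ (α−c)∫u². Any admissible α is ≤ 1 (rapidly oscillating u have ∫u²/∫(u')² → 0), and α = 1 would force 0 ≥ (1−c)∫u², impossible since c < 1; so 1−α > 0. By the sharp Poincaré inequality on H^1_0 of an interval of length L, ∫(u')² ≥ (π/L)²∫u² with equality for the first sine mode sin(π(x−x₀)/L) (x₀ the left endpoint), so the inequality holds for all u iff (1−α)(π/L)² ≥ α − c, i.e. α ≤ ((π/L)² + c)/((π/L)² + 1) = (1 + c(L/π)²)/(1 + (L/π)²). (Direct route, valid since c ≤ 0: Poincaré gives c∫u² ≥ c(L/π)²∫(u')², so a(u,u) ≥ (1 + c(L/π)²)∫(u')², while ||u||_{H^1}² ≤ (1 + (L/π)²)∫(u')²; dividing yields the same α.) With (π/L)² = π^2/16 and c = -4/9, the largest admissible constant is α = ((π/L)² + c)/((π/L)² + 1).
Simplifying, α = (-64/9 + π^2)/(π^2 + 16).


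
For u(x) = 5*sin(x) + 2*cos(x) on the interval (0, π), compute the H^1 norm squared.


||u||_{H^1(0,π)}^2 = 29*π

u'(x) = -2*sin(x) + 5*cos(x).
Expand u² and (u')² and integrate term by term on (0, π), using: for integers n ≥ 1, ∫_0^π sin²(nx) dx = ∫_0^π cos²(nx) dx = π/2; for n ≠ n', ∫_0^π sin(nx)sin(n'x) dx = ∫_0^π cos(nx)cos(n'x) dx = 0; and by product-to-sum, ∫_0^π sin(nx)cos(n'x) dx = ½∫_0^π [sin((n+n')x) + sin((n−n')x)] dx, which is 0 when n+n' is even and 2n/(n²−n'²) when n+n' is odd (it need not vanish on (0, π)).
  u² squared terms: (2)²·∫cos(x)² dx = 4·π/2 = 2*π;  (5)²·∫sin(x)² dx = 25·π/2 = 25*π/2.
  u² cross terms: 2·(2)·(5)·∫cos(x)·sin(x) dx = 20·(0) = 0.
  So ∫_0^π u² dx = 2*π + 25*π/2 + 0 = 29*π/2.
  (u')² squared terms: (-2)²·∫sin(x)² dx = 4·π/2 = 2*π;  (5)²·∫cos(x)² dx = 25·π/2 = 25*π/2.
  (u')² cross terms: 2·(-2)·(5)·∫sin(x)·cos(x) dx = -20·(0) = 0.
  So ∫_0^π (u')² dx = 2*π + 25*π/2 + 0 = 29*π/2.
||u||_{H^1}^2 = (29*π/2) + (29*π/2) = 29*π.


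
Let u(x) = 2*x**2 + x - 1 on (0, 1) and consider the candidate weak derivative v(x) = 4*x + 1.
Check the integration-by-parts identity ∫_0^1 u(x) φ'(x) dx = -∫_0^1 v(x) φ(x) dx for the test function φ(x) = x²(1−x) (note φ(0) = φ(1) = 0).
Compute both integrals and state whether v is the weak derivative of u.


LHS = -17/60, RHS = -17/60. Yes, v = u' weakly.

u(x) = 2*x**2 + x - 1, classical derivative u'(x) = 4*x + 1.
φ(x) = x²(1−x), so φ'(x) = x*(2 - 3*x).
Note φ(0) = φ(1) = 0, so the boundary term u·φ vanishes.
LHS = ∫_0^1 u(x) φ'(x) dx = ∫_0^1 (-6*x^4 + x^3 + 5*x^2 - 2*x) dx. Term by term:
  ∫_0^1 -6*x^4 dx = -6/5;  ∫_0^1 x^3 dx = 1/4;  ∫_0^1 5*x^2 dx = 5/3;
  ∫_0^1 -2*x dx = -1.
Sum: -6/5 + 1/4 + 5/3 − 1 = -17/60.
So LHS = -17/60.
∫_0^1 v(x) φ(x) dx = ∫_0^1 (-4*x^4 + 3*x^3 + x^2) dx. Term by term:
  ∫_0^1 -4*x^4 dx = -4/5;  ∫_0^1 3*x^3 dx = 3/4;  ∫_0^1 x^2 dx = 1/3.
Sum: -4/5 + 3/4 + 1/3 = 17/60.
So RHS = -∫_0^1 v(x) φ(x) dx = -17/60.
LHS = RHS, so the identity holds for this test φ.
Moreover u is smooth here and v(x) = u'(x) = 4*x + 1 pointwise, so the identity holds for every test function. Hence v is the weak derivative of u.


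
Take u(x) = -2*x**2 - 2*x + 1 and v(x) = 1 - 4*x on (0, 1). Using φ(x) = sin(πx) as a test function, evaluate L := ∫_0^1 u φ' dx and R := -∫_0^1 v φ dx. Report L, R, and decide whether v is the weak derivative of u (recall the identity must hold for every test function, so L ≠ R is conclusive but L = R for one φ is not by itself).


LHS = 8/π, RHS = 2/π. No, v is not the weak derivative of u.

u(x) = -2*x**2 - 2*x + 1, classical derivative u'(x) = -4*x - 2.
φ(x) = sin(πx), so φ'(x) = π*cos(π*x).
Note φ(0) = φ(1) = 0, so the boundary term u·φ vanishes.
LHS = ∫_0^1 u(x) φ'(x) dx = ∫_0^1 (-2*π*x^2*cos(π*x) - 2*π*x*cos(π*x) + π*cos(π*x)) dx. Term by term:
  ∫_0^1 π*cos(π*x) dx = 0;  ∫_0^1 -2*π*x*cos(π*x) dx = 4/π;  ∫_0^1 -2*π*x^2*cos(π*x) dx = 4/π.
Sum: 0 + 4/π + 4/π = 8/π.
So LHS = 8/π.
∫_0^1 v(x) φ(x) dx = ∫_0^1 (-4*x*sin(π*x) + sin(π*x)) dx. Term by term:
  ∫_0^1 -4*x*sin(π*x) dx = -4/π;  ∫_0^1 sin(π*x) dx = 2/π.
Sum: -4/π + 2/π = -2/π.
So RHS = -∫_0^1 v(x) φ(x) dx = 2/π.
LHS − RHS = 6/π ≠ 0, so the identity fails.
(For a valid weak derivative the identity must hold for EVERY test function, in particular this one. The failure shows v is NOT the weak derivative of u.)
Correct weak derivative would be u'(x) = -4*x - 2.


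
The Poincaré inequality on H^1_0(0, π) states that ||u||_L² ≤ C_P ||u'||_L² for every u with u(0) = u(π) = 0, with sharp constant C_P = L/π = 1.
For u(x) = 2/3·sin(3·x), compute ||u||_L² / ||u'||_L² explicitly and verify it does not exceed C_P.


||u||_L² / ||u'||_L² = 1/3 < C_P = 1.

u(x) = 2/3·sin(3·x), so u'(x) = 2*cos(3*x).
Writing u(x) = A·sin(kπx/L) with A = 2/3 and k = 3, use ∫_0^L sin²(kπx/L) dx = L/2 and ∫_0^L cos²(kπx/L) dx = L/2.
u² = 4/9·sin²(3·x) and (u')² = 4·cos²(3·x), and each of sin², cos² integrates to L/2 = π/2 over (0, π).
∫_0^π u² dx = 2*π/9, so ||u||_L² = sqrt(2)*sqrt(π)/3.
∫_0^π (u')² dx = 2*π, so ||u'||_L² = sqrt(2)*sqrt(π).
Ratio ||u||_L² / ||u'||_L² = 1/3.
Sharp Poincaré constant on H^1_0(0, π) is C_P = L/π = 1, achieved by sin(x).
This is the k = 3 harmonic; the ratio L/(kπ) is strictly less than C_P = L/π, consistent with the sharp inequality ||u||_L² ≤ C_P ||u'||_L².


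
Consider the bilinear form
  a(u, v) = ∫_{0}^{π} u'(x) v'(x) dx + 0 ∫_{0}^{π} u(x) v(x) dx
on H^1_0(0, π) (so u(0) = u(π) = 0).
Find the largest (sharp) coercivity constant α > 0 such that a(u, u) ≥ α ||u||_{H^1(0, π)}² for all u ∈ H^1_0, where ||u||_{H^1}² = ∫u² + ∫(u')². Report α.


α = 1/2

Coercivity of a(·,·) on H^1_0(0, π) means a(u, u) ≥ α ||u||_{H^1}² for every u ∈ H^1_0.
The interval has length L = π, and Poincaré/coercivity depend only on L. Here a(u, u) = ∫(u')² + (0)·∫u².
Here c = 0, so a(u,u) = ∫(u')² alone. The condition a(u,u) ≥ α||u||_{H^1}² reads (1−α)∫(u')² ≥ (α−c)∫u². Any admissible α is ≤ 1 (rapidly oscillating u have ∫u²/∫(u')² → 0), and α = 1 would force 0 ≥ (1−c)∫u², impossible since c < 1; so 1−α > 0. By the sharp Poincaré inequality on H^1_0 of an interval of length L, ∫(u')² ≥ (π/L)²∫u² with equality for the first sine mode sin(π(x−x₀)/L) (x₀ the left endpoint), so the inequality holds for all u iff (1−α)(π/L)² ≥ α − c, i.e. α ≤ ((π/L)² + c)/((π/L)² + 1) = (1 + c(L/π)²)/(1 + (L/π)²). (Direct route, valid since c ≤ 0: Poincaré gives c∫u² ≥ c(L/π)²∫(u')², so a(u,u) ≥ (1 + c(L/π)²)∫(u')², while ||u||_{H^1}² ≤ (1 + (L/π)²)∫(u')²; dividing yields the same α.) With (π/L)² = 1 and c = 0, the largest admissible constant is α = ((π/L)² + c)/((π/L)² + 1).
Simplifying, α = 1/2.


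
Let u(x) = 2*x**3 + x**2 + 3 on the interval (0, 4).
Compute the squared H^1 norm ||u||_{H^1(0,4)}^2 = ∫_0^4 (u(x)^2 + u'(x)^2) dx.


||u||_{H^1}^2 = 777836/35

The H^1 norm (squared) on an interval (0, L) is
  ||u||_{H^1}^2 = ∫_0^L u(x)^2 dx + ∫_0^L u'(x)^2 dx.
Compute u'(x) = 6*x**2 + 2*x.
Then u(x)^2 = 4*x**6 + 4*x**5 + x**4 + 12*x**3 + 6*x**2 + 9 and u'(x)^2 = 36*x**4 + 24*x**3 + 4*x**2.
Integrate each monomial from 0 to 4 using ∫_0^4 c·x^n dx = c·4^(n+1)/(n+1):
  ∫_0^4 u(x)^2 dx = ∫_0^4 (4*x^6 + 4*x^5 + x^4 + 12*x^3 + 6*x^2 + 9) dx. Term by term:
    ∫_0^4 4*x^6 dx = 65536/7;  ∫_0^4 4*x^5 dx = 8192/3;  ∫_0^4 x^4 dx = 1024/5;
    ∫_0^4 12*x^3 dx = 768;  ∫_0^4 6*x^2 dx = 128;  ∫_0^4 9 dx = 36.
  Sum: 65536/7 + 8192/3 + 1024/5 + 768 + 128 + 36 = 1389124/105.
  ∫_0^4 u'(x)^2 dx = ∫_0^4 (36*x^4 + 24*x^3 + 4*x^2) dx. Term by term:
    ∫_0^4 36*x^4 dx = 36864/5;  ∫_0^4 24*x^3 dx = 1536;  ∫_0^4 4*x^2 dx = 256/3.
  Sum: 36864/5 + 1536 + 256/3 = 134912/15.
Adding: ||u||_{H^1}^2 = 1389124/105 + 134912/15 = 777836/35.


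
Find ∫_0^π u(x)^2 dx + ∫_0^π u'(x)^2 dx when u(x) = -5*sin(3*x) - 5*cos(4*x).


||u||_{H^1(0,π)}^2 = -5100/7 + 675*π/2

u'(x) = 20*sin(4*x) - 15*cos(3*x).
Expand u² and (u')² and integrate term by term on (0, π), using: for integers n ≥ 1, ∫_0^π sin²(nx) dx = ∫_0^π cos²(nx) dx = π/2; for n ≠ n', ∫_0^π sin(nx)sin(n'x) dx = ∫_0^π cos(nx)cos(n'x) dx = 0; and by product-to-sum, ∫_0^π sin(nx)cos(n'x) dx = ½∫_0^π [sin((n+n')x) + sin((n−n')x)] dx, which is 0 when n+n' is even and 2n/(n²−n'²) when n+n' is odd (it need not vanish on (0, π)).
  u² squared terms: (-5)²·∫cos(4x)² dx = 25·π/2 = 25*π/2;  (-5)²·∫sin(3x)² dx = 25·π/2 = 25*π/2.
  u² cross terms: 2·(-5)·(-5)·∫cos(4x)·sin(3x) dx = 50·(-6/7) = -300/7.
  So ∫_0^π u² dx = 25*π/2 + 25*π/2 − 300/7 = -300/7 + 25*π.
  (u')² squared terms: (-15)²·∫cos(3x)² dx = 225·π/2 = 225*π/2;  (20)²·∫sin(4x)² dx = 400·π/2 = 200*π.
  (u')² cross terms: 2·(-15)·(20)·∫cos(3x)·sin(4x) dx = -600·(8/7) = -4800/7.
  So ∫_0^π (u')² dx = 225*π/2 + 200*π − 4800/7 = -4800/7 + 625*π/2.
||u||_{H^1}^2 = (-300/7 + 25*π) + (-4800/7 + 625*π/2) = -5100/7 + 675*π/2.


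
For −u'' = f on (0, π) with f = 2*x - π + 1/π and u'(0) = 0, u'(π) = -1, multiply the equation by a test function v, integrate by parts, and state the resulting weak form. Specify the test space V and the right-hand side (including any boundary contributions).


V = H^1(0, π) (v unrestricted at boundary; u is determined up to an additive constant); weak form: ∫_0^π u'v' dx = ∫_0^π (2*x - π + 1/π) v dx − v(π) for all v ∈ V.

Multiply both sides by a test function v and integrate from 0 to π:
  ∫_0^π −u''(x) v(x) dx = ∫_0^π f(x) v(x) dx.
Integrate the LHS by parts once:
  ∫_0^π −u'' v dx = −[u'(x) v(x)]_0^π + ∫_0^π u'(x) v'(x) dx.
Thus ∫_0^π u'(x) v'(x) dx = ∫_0^π f(x) v(x) dx + [u'(x) v(x)]_0^π.
Choose V so that boundary terms are either known or forced to vanish.
u has inhomogeneous Neumann u'(0) = 0, u'(π) = -1. [u' v]_0^π = (-1)·v(π) − (0)·v(0) = − v(π). Take V = H^1(0, π); boundary term becomes part of RHS.
Weak formulation: find u (satisfying any essential BC) such that ∫_0^π u'(x) v'(x) dx = ∫_0^π f v dx − v(π) for all v ∈ V (Neumann data are natural BCs: they enter the RHS as boundary terms).
Substituting f(x) = 2*x - π + 1/π, the right-hand side is ∫_0^π (2*x - π + 1/π) v dx − v(π).
Compatibility check (pure Neumann): taking v ≡ 1 ∈ V gives 0 = ∫_0^π f dx + (-1) − (0), i.e. ∫_0^π f dx must equal u'(0) − u'(π) = 1. Indeed ∫_0^π (2*x - π + 1/π) dx = 1, so the data are compatible. The solution is then unique only up to an additive constant (fix it e.g. by requiring ∫_0^π u dx = 0).


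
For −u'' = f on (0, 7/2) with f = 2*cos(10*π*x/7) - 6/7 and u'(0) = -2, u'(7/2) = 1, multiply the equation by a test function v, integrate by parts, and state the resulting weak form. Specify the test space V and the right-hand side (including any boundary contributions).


V = H^1(0, 7/2) (v unrestricted at boundary; u is determined up to an additive constant); weak form: ∫_0^7/2 u'v' dx = ∫_0^7/2 (2*cos(10*π*x/7) - 6/7) v dx + v(7/2) + 2·v(0) for all v ∈ V.

Multiply both sides by a test function v and integrate from 0 to 7/2:
  ∫_0^7/2 −u''(x) v(x) dx = ∫_0^7/2 f(x) v(x) dx.
Integrate the LHS by parts once:
  ∫_0^7/2 −u'' v dx = −[u'(x) v(x)]_0^7/2 + ∫_0^7/2 u'(x) v'(x) dx.
Thus ∫_0^7/2 u'(x) v'(x) dx = ∫_0^7/2 f(x) v(x) dx + [u'(x) v(x)]_0^7/2.
Choose V so that boundary terms are either known or forced to vanish.
u has inhomogeneous Neumann u'(0) = -2, u'(7/2) = 1. [u' v]_0^7/2 = (1)·v(7/2) − (-2)·v(0) = v(7/2) + 2·v(0). Take V = H^1(0, 7/2); boundary term becomes part of RHS.
Weak formulation: find u (satisfying any essential BC) such that ∫_0^7/2 u'(x) v'(x) dx = ∫_0^7/2 f v dx + v(7/2) + 2·v(0) for all v ∈ V (Neumann data are natural BCs: they enter the RHS as boundary terms).
Substituting f(x) = 2*cos(10*π*x/7) - 6/7, the right-hand side is ∫_0^7/2 (2*cos(10*π*x/7) - 6/7) v dx + v(7/2) + 2·v(0).
Compatibility check (pure Neumann): taking v ≡ 1 ∈ V gives 0 = ∫_0^7/2 f dx + (1) − (-2), i.e. ∫_0^7/2 f dx must equal u'(0) − u'(7/2) = -3. Indeed ∫_0^7/2 (2*cos(10*π*x/7) - 6/7) dx = -3, so the data are compatible. The solution is then unique only up to an additive constant (fix it e.g. by requiring ∫_0^7/2 u dx = 0).


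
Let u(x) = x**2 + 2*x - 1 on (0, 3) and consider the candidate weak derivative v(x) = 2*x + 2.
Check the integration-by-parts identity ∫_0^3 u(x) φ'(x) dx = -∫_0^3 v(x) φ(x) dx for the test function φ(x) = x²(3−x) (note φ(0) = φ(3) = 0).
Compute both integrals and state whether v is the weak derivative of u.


LHS = -189/5, RHS = -189/5. Yes, v = u' weakly.

u(x) = x**2 + 2*x - 1, classical derivative u'(x) = 2*x + 2.
φ(x) = x²(3−x), so φ'(x) = 3*x*(2 - x).
Note φ(0) = φ(3) = 0, so the boundary term u·φ vanishes.
LHS = ∫_0^3 u(x) φ'(x) dx = ∫_0^3 (-3*x^4 + 15*x^2 - 6*x) dx. Term by term:
  ∫_0^3 -3*x^4 dx = -729/5;  ∫_0^3 15*x^2 dx = 135;  ∫_0^3 -6*x dx = -27.
Sum: -729/5 + 135 − 27 = -189/5.
So LHS = -189/5.
∫_0^3 v(x) φ(x) dx = ∫_0^3 (-2*x^4 + 4*x^3 + 6*x^2) dx. Term by term:
  ∫_0^3 -2*x^4 dx = -486/5;  ∫_0^3 4*x^3 dx = 81;  ∫_0^3 6*x^2 dx = 54.
Sum: -486/5 + 81 + 54 = 189/5.
So RHS = -∫_0^3 v(x) φ(x) dx = -189/5.
LHS = RHS, so the identity holds for this test φ.
Moreover u is smooth here and v(x) = u'(x) = 2*x + 2 pointwise, so the identity holds for every test function. Hence v is the weak derivative of u.


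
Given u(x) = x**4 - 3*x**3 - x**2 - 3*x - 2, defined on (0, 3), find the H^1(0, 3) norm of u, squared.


||u||_{H^1}^2 = 27597/28

The H^1 norm (squared) on an interval (0, L) is
  ||u||_{H^1}^2 = ∫_0^L u(x)^2 dx + ∫_0^L u'(x)^2 dx.
Compute u'(x) = 4*x**3 - 9*x**2 - 2*x - 3.
Then u(x)^2 = x**8 - 6*x**7 + 7*x**6 + 15*x**4 + 18*x**3 + 13*x**2 + 12*x + 4 and u'(x)^2 = 16*x**6 - 72*x**5 + 65*x**4 + 12*x**3 + 58*x**2 + 12*x + 9.
Integrate each monomial from 0 to 3 using ∫_0^3 c·x^n dx = c·3^(n+1)/(n+1):
  ∫_0^3 u(x)^2 dx = ∫_0^3 (x^8 - 6*x^7 + 7*x^6 + 15*x^4 + 18*x^3 + 13*x^2 + 12*x + 4) dx. Term by term:
    ∫_0^3 x^8 dx = 2187;  ∫_0^3 -6*x^7 dx = -19683/4;  ∫_0^3 7*x^6 dx = 2187;
    ∫_0^3 15*x^4 dx = 729;  ∫_0^3 18*x^3 dx = 729/2;  ∫_0^3 13*x^2 dx = 117;
    ∫_0^3 12*x dx = 54;  ∫_0^3 4 dx = 12.
  Sum: 2187 − 19683/4 + 2187 + 729 + 729/2 + 117 + 54 + 12 = 2919/4.
  ∫_0^3 u'(x)^2 dx = ∫_0^3 (16*x^6 - 72*x^5 + 65*x^4 + 12*x^3 + 58*x^2 + 12*x + 9) dx. Term by term:
    ∫_0^3 16*x^6 dx = 34992/7;  ∫_0^3 -72*x^5 dx = -8748;  ∫_0^3 65*x^4 dx = 3159;
    ∫_0^3 12*x^3 dx = 243;  ∫_0^3 58*x^2 dx = 522;  ∫_0^3 12*x dx = 54;
    ∫_0^3 9 dx = 27.
  Sum: 34992/7 − 8748 + 3159 + 243 + 522 + 54 + 27 = 1791/7.
Adding: ||u||_{H^1}^2 = 2919/4 + 1791/7 = 27597/28.


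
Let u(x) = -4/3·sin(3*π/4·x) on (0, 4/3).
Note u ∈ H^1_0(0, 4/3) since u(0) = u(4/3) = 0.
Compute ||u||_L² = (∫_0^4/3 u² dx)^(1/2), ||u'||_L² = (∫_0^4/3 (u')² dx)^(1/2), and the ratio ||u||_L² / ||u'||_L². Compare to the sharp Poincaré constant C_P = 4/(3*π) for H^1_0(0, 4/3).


||u||_L² / ||u'||_L² = 4/(3*π) = C_P.

u(x) = -4/3·sin(3*π/4·x), so u'(x) = -π*cos(3*π*x/4).
Writing u(x) = A·sin(kπx/L) with A = -4/3 and k = 1, use ∫_0^L sin²(kπx/L) dx = L/2 and ∫_0^L cos²(kπx/L) dx = L/2.
u² = 16/9·sin²(3*π/4·x) and (u')² = π^2·cos²(3*π/4·x), and each of sin², cos² integrates to L/2 = 2/3 over (0, 4/3).
∫_0^4/3 u² dx = 32/27, so ||u||_L² = 4*sqrt(6)/9.
∫_0^4/3 (u')² dx = 2*π^2/3, so ||u'||_L² = sqrt(6)*π/3.
Ratio ||u||_L² / ||u'||_L² = 4/(3*π).
Sharp Poincaré constant on H^1_0(0, 4/3) is C_P = L/π = 4/(3*π), achieved by sin(3*π/4·x).
This is the k = 1 eigenfunction (up to amplitude), so the ratio equals the sharp Poincaré constant exactly.


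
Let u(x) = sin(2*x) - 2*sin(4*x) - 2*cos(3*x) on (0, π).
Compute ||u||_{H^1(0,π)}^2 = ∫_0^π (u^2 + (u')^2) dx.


||u||_{H^1(0,π)}^2 = 864/7 + 113*π/2

u'(x) = 6*sin(3*x) + 2*cos(2*x) - 8*cos(4*x).
Expand u² and (u')² and integrate term by term on (0, π), using: for integers n ≥ 1, ∫_0^π sin²(nx) dx = ∫_0^π cos²(nx) dx = π/2; for n ≠ n', ∫_0^π sin(nx)sin(n'x) dx = ∫_0^π cos(nx)cos(n'x) dx = 0; and by product-to-sum, ∫_0^π sin(nx)cos(n'x) dx = ½∫_0^π [sin((n+n')x) + sin((n−n')x)] dx, which is 0 when n+n' is even and 2n/(n²−n'²) when n+n' is odd (it need not vanish on (0, π)).
  u² squared terms: (-2)²·∫cos(3x)² dx = 4·π/2 = 2*π;  (-2)²·∫sin(4x)² dx = 4·π/2 = 2*π;  (1)²·∫sin(2x)² dx = 1·π/2 = π/2.
  u² cross terms: 2·(-2)·(-2)·∫cos(3x)·sin(4x) dx = 8·(8/7) = 64/7;  2·(-2)·(1)·∫cos(3x)·sin(2x) dx = -4·(-4/5) = 16/5;  2·(-2)·(1)·∫sin(4x)·sin(2x) dx = -4·(0) = 0.
  So ∫_0^π u² dx = 2*π + 2*π + π/2 + 64/7 + 16/5 + 0 = 432/35 + 9*π/2.
  (u')² squared terms: (-8)²·∫cos(4x)² dx = 64·π/2 = 32*π;  (2)²·∫cos(2x)² dx = 4·π/2 = 2*π;  (6)²·∫sin(3x)² dx = 36·π/2 = 18*π.
  (u')² cross terms: 2·(-8)·(2)·∫cos(4x)·cos(2x) dx = -32·(0) = 0;  2·(-8)·(6)·∫cos(4x)·sin(3x) dx = -96·(-6/7) = 576/7;  2·(2)·(6)·∫cos(2x)·sin(3x) dx = 24·(6/5) = 144/5.
  So ∫_0^π (u')² dx = 32*π + 2*π + 18*π + 0 + 576/7 + 144/5 = 3888/35 + 52*π.
||u||_{H^1}^2 = (432/35 + 9*π/2) + (3888/35 + 52*π) = 864/7 + 113*π/2.
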